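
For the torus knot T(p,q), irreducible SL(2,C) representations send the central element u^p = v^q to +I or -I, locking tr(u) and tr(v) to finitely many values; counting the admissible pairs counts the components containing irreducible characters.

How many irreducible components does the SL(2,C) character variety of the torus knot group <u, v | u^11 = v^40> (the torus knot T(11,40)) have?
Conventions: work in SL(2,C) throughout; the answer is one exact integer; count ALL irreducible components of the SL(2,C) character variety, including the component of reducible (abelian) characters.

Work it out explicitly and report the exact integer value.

196

Gamma = < u, v | u^11 = v^40 > (torus knot T(11,40)); the central element u^11 = v^40 acts as +I or -I in any irreducible SL(2,C) representation.
This locks tr(u) to 2*cos(pi*alpha/11), alpha in 1..10, and tr(v) to 2*cos(pi*beta/40), beta in 1..39, on each component of irreducible characters.
u^11 = (-1)^alpha I and v^40 = (-1)^beta I must agree, so alpha and beta have equal parity.
Enumerate parity-matched pairs: 5*20 odd-odd plus 5*19 even-even gives 195.
Total: 195 irreducible-character components + 1 reducible (abelian) component = 196.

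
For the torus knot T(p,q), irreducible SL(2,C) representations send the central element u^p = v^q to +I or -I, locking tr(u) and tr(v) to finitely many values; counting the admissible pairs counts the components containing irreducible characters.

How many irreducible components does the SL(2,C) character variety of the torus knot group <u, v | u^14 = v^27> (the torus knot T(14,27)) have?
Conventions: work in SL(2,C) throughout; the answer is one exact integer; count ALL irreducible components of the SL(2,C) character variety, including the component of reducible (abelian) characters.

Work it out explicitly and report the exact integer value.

Gamma = < u, v | u^14 = v^27 > (torus knot T(14,27)); the central element u^14 = v^27 acts as +I or -I in any irreducible SL(2,C) representation.
On an irreducible component, tr(u) is locked at 2*cos(pi*alpha/14) for some alpha in 1..13, and tr(v) at 2*cos(pi*beta/27) for some beta in 1..26.
The two central values (-1)^alpha I and (-1)^beta I must be the same matrix, so alpha and beta share a parity.
Counting: 7 odd alphas x 13 odd betas + 6 even alphas x 13 even betas = 91 + 78 = 169.
Total: 169 irreducible-character components + 1 reducible (abelian) component = 170.

170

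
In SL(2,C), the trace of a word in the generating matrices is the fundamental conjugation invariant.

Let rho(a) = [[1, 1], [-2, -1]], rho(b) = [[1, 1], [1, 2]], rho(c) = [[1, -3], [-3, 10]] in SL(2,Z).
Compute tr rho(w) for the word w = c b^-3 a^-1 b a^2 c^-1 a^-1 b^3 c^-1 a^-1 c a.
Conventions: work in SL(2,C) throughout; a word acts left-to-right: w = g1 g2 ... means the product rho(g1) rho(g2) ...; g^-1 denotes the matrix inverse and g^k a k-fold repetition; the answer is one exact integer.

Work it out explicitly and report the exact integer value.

2416107

rho(c) = [[1, -3], [-3, 10]]
... * rho(b^-1) = [[2, -1], [-1, 1]]  ->  [[5, -4], [-16, 13]]
... * rho(b^-1) = [[2, -1], [-1, 1]]  ->  [[14, -9], [-45, 29]]
... * rho(b^-1) = [[2, -1], [-1, 1]]  ->  [[37, -23], [-119, 74]]
... * rho(a^-1) = [[-1, -1], [2, 1]]  ->  [[-83, -60], [267, 193]]
... * rho(b) = [[1, 1], [1, 2]]  ->  [[-143, -203], [460, 653]]
... * rho(a) = [[1, 1], [-2, -1]]  ->  [[263, 60], [-846, -193]]
... * rho(a) = [[1, 1], [-2, -1]]  ->  [[143, 203], [-460, -653]]
... * rho(c^-1) = [[10, 3], [3, 1]]  ->  [[2039, 632], [-6559, -2033]]
... * rho(a^-1) = [[-1, -1], [2, 1]]  ->  [[-775, -1407], [2493, 4526]]
... * rho(b) = [[1, 1], [1, 2]]  ->  [[-2182, -3589], [7019, 11545]]
... * rho(b) = [[1, 1], [1, 2]]  ->  [[-5771, -9360], [18564, 30109]]
... * rho(b) = [[1, 1], [1, 2]]  ->  [[-15131, -24491], [48673, 78782]]
... * rho(c^-1) = [[10, 3], [3, 1]]  ->  [[-224783, -69884], [723076, 224801]]
... * rho(a^-1) = [[-1, -1], [2, 1]]  ->  [[85015, 154899], [-273474, -498275]]
... * rho(c) = [[1, -3], [-3, 10]]  ->  [[-379682, 1293945], [1221351, -4162328]]
... * rho(a) = [[1, 1], [-2, -1]]  ->  [[-2967572, -1673627], [9546007, 5383679]]
tr = -2967572 + 5383679 = 2416107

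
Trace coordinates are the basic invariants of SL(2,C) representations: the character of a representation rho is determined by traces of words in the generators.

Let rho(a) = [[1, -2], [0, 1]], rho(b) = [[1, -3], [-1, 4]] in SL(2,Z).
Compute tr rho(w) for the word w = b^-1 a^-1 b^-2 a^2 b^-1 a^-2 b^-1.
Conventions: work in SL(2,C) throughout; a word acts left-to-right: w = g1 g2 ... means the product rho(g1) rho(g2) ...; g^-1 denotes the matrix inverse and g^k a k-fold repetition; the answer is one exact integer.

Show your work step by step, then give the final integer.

rho(b^-1) = [[4, 3], [1, 1]]
... * rho(a^-1) = [[1, 2], [0, 1]]  ->  [[4, 11], [1, 3]]
... * rho(b^-1) = [[4, 3], [1, 1]]  ->  [[27, 23], [7, 6]]
... * rho(b^-1) = [[4, 3], [1, 1]]  ->  [[131, 104], [34, 27]]
... * rho(a) = [[1, -2], [0, 1]]  ->  [[131, -158], [34, -41]]
... * rho(a) = [[1, -2], [0, 1]]  ->  [[131, -420], [34, -109]]
... * rho(b^-1) = [[4, 3], [1, 1]]  ->  [[104, -27], [27, -7]]
... * rho(a^-1) = [[1, 2], [0, 1]]  ->  [[104, 181], [27, 47]]
... * rho(a^-1) = [[1, 2], [0, 1]]  ->  [[104, 389], [27, 101]]
... * rho(b^-1) = [[4, 3], [1, 1]]  ->  [[805, 701], [209, 182]]
tr = 805 + 182 = 987

987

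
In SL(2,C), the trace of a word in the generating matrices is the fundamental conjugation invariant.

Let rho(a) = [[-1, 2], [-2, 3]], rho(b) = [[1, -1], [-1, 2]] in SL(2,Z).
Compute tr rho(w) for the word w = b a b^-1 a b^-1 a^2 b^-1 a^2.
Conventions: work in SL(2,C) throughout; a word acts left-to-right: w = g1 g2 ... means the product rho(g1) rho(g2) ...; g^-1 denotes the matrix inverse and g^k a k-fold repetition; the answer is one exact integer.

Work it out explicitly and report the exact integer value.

rho(b) = [[1, -1], [-1, 2]]
... * rho(a) = [[-1, 2], [-2, 3]]  ->  [[1, -1], [-3, 4]]
... * rho(b^-1) = [[2, 1], [1, 1]]  ->  [[1, 0], [-2, 1]]
... * rho(a) = [[-1, 2], [-2, 3]]  ->  [[-1, 2], [0, -1]]
... * rho(b^-1) = [[2, 1], [1, 1]]  ->  [[0, 1], [-1, -1]]
... * rho(a) = [[-1, 2], [-2, 3]]  ->  [[-2, 3], [3, -5]]
... * rho(a) = [[-1, 2], [-2, 3]]  ->  [[-4, 5], [7, -9]]
... * rho(b^-1) = [[2, 1], [1, 1]]  ->  [[-3, 1], [5, -2]]
... * rho(a) = [[-1, 2], [-2, 3]]  ->  [[1, -3], [-1, 4]]
... * rho(a) = [[-1, 2], [-2, 3]]  ->  [[5, -7], [-7, 10]]
tr = 5 + 10 = 15

15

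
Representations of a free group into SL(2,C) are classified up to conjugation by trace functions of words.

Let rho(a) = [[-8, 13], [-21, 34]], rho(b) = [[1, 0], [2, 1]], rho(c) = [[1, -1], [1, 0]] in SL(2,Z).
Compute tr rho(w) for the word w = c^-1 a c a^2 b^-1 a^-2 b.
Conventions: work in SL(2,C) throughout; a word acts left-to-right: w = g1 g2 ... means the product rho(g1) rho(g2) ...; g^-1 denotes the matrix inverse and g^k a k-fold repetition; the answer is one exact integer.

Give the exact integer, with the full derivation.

91858

rho(c^-1) = [[0, 1], [-1, 1]]
... * rho(a) = [[-8, 13], [-21, 34]]  ->  [[-21, 34], [-13, 21]]
... * rho(c) = [[1, -1], [1, 0]]  ->  [[13, 21], [8, 13]]
... * rho(a) = [[-8, 13], [-21, 34]]  ->  [[-545, 883], [-337, 546]]
... * rho(a) = [[-8, 13], [-21, 34]]  ->  [[-14183, 22937], [-8770, 14183]]
... * rho(b^-1) = [[1, 0], [-2, 1]]  ->  [[-60057, 22937], [-37136, 14183]]
... * rho(a^-1) = [[34, -13], [21, -8]]  ->  [[-1560261, 597245], [-964781, 369304]]
... * rho(a^-1) = [[34, -13], [21, -8]]  ->  [[-40506729, 15505433], [-25047170, 9587721]]
... * rho(b) = [[1, 0], [2, 1]]  ->  [[-9495863, 15505433], [-5871728, 9587721]]
tr = -9495863 + 9587721 = 91858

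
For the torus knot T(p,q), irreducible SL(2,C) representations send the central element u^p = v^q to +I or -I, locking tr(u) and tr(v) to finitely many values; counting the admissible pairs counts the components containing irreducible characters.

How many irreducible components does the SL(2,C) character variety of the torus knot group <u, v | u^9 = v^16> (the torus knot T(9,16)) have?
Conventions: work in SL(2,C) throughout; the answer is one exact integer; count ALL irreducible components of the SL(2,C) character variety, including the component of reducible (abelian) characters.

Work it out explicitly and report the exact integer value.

In the torus knot group T(9,16), u^9 = v^16 is central, so an irreducible representation sends it to +I or -I (Schur).
This locks tr(u) to 2*cos(pi*alpha/9), alpha in 1..8, and tr(v) to 2*cos(pi*beta/16), beta in 1..15, on each component of irreducible characters.
u^9 = (-1)^alpha I and v^16 = (-1)^beta I must agree, so alpha and beta have equal parity.
Enumerate parity-matched pairs: 4*8 odd-odd plus 4*7 even-even gives 60.
That is 60 components of irreducible characters, and with the reducible (abelian) component the total is 61.

61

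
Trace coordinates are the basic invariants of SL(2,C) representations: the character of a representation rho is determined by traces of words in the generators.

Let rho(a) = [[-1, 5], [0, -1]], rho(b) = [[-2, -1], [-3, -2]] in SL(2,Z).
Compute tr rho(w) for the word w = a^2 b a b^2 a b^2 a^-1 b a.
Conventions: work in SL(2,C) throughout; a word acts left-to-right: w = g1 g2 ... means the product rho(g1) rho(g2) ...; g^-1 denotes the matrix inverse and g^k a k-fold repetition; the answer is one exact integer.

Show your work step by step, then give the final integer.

-1589623

rho(a) = [[-1, 5], [0, -1]]
... * rho(a) = [[-1, 5], [0, -1]]  ->  [[1, -10], [0, 1]]
... * rho(b) = [[-2, -1], [-3, -2]]  ->  [[28, 19], [-3, -2]]
... * rho(a) = [[-1, 5], [0, -1]]  ->  [[-28, 121], [3, -13]]
... * rho(b) = [[-2, -1], [-3, -2]]  ->  [[-307, -214], [33, 23]]
... * rho(b) = [[-2, -1], [-3, -2]]  ->  [[1256, 735], [-135, -79]]
... * rho(a) = [[-1, 5], [0, -1]]  ->  [[-1256, 5545], [135, -596]]
... * rho(b) = [[-2, -1], [-3, -2]]  ->  [[-14123, -9834], [1518, 1057]]
... * rho(b) = [[-2, -1], [-3, -2]]  ->  [[57748, 33791], [-6207, -3632]]
... * rho(a^-1) = [[-1, -5], [0, -1]]  ->  [[-57748, -322531], [6207, 34667]]
... * rho(b) = [[-2, -1], [-3, -2]]  ->  [[1083089, 702810], [-116415, -75541]]
... * rho(a) = [[-1, 5], [0, -1]]  ->  [[-1083089, 4712635], [116415, -506534]]
tr = -1083089 + -506534 = -1589623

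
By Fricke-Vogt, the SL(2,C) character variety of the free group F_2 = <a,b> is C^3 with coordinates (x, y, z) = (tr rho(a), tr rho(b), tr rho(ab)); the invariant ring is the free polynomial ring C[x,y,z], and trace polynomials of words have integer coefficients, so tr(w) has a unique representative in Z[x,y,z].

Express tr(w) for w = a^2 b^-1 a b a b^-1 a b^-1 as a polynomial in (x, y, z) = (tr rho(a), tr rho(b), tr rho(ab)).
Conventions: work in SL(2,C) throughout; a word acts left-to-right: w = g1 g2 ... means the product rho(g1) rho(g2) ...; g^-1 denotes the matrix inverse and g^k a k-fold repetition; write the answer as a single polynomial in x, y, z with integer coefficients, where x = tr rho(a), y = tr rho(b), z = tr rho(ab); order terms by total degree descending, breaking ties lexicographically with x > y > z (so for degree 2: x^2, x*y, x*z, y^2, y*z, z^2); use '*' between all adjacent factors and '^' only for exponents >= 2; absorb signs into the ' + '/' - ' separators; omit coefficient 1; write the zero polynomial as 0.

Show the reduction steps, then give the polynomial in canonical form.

x^4*y^3*z - x^3*y^4 - 3*x^3*y^2*z^2 + x^2*y^3*z + 3*x^2*y*z^3 + 2*x^3*y^2 + x*y^4 + x*y^2*z^2 - x*z^4 - 5*x^2*y*z - y^3*z - y*z^3 - 2*x*y^2 + 3*x*z^2 + 3*y*z - x

tr(a b a) = tr(a) tr(b a) - tr(b) = x*z - y
tr(a^2 b a) = tr(a) tr(a b a) - tr(a b) = x^2*z - x*y - z
tr(b a^4) = tr(a) tr(a^2 b a) - tr(a^2 b) = x^3*z - x^2*y - 2*x*z + y
tr(a^4 b a) = tr(a) tr(b a^4) - tr(b a^3) = x^4*z - x^3*y - 3*x^2*z + 2*x*y + z
and tr(b a b a) = tr(b a) tr(b a) - tr(1)   [split at repeated b] = z^2 - 2
next, tr(b a b) = tr(b) tr(a b) - tr(a) = y*z - x
tr(a b a b a) = tr(a) tr(b a b a) - tr(b a b) = x*z^2 - y*z - x
and tr(a b a b a^2) = tr(a) tr(a b a b a) - tr(a b a b) = x^2*z^2 - x*y*z - x^2 - z^2 + 2
and tr(a^4 b a b) = tr(a) tr(a b a b a^2) - tr(a b a b a) = x^3*z^2 - x^2*y*z - x^3 - 2*x*z^2 + y*z + 3*x
next, tr(a^3 b a b^-1 a) = tr(a^4 b a) tr(b) - tr(a^4 b a b) = x^4*y*z - x^3*y^2 - x^3*z^2 - 2*x^2*y*z + x^3 + 2*x*y^2 + 2*x*z^2 - 3*x
tr(a^2) = tr(a) tr(a) - tr(1) = x^2 - 2
and tr(b a^2 b) = tr(b) tr(a^2 b) - tr(a^2) = x*y*z - x^2 - y^2 + 2
and tr(a b a^2 b a) = tr(a) tr(b a^2 b a) - tr(b a^2 b) = x^2*z^2 - 2*x*y*z + y^2 - 2
and tr(a b a^3 b a) = tr(a) tr(a b a^2 b a) - tr(a b a^2 b) = x^3*z^2 - 2*x^2*y*z + x*y^2 - x*z^2 + y*z - x
tr(b a b a b a) = tr(b a) tr(b a b a) - tr(b^-1 a^-1)   [split at repeated b] = z^3 - 3*z
tr(b a b a b) = tr(b) tr(a b a b) - tr(a b a) = y*z^2 - x*z - y
tr(a b a b a b a) = tr(a) tr(b a b a b a) - tr(b a b a b) = x*z^3 - y*z^2 - 2*x*z + y
next, tr(a b a^3 b a b) = tr(a) tr(a b a b a b a) - tr(a b a b a b) = x^2*z^3 - x*y*z^2 - 2*x^2*z - z^3 + x*y + 3*z
tr(a^3 b a b^-1 a b) = tr(a b a^3 b a) tr(b) - tr(a b a^3 b a b) = x^3*y*z^2 - 2*x^2*y^2*z - x^2*z^3 + x*y^3 + 2*x^2*z + y^2*z + z^3 - 2*x*y - 3*z
tr(a b a b^-1 a b^-1 a^2) = tr(a^3 b a b^-1 a) tr(b) - tr(a^3 b a b^-1 a b) = x^4*y^2*z - x^3*y^3 - 2*x^3*y*z^2 + x^2*z^3 + x^3*y + x*y^3 + 2*x*y*z^2 - 2*x^2*z - y^2*z - z^3 - x*y + 3*z
and tr(b a^2 b a b) = tr(b) tr(a^2 b a b) - tr(a^2 b a) = x*y*z^2 - x^2*z - y^2*z + z
next, tr(a^2 b a b a^2 b) = tr(a) tr(b a^2 b a b a) - tr(b a^2 b a b) = x^2*z^3 - 2*x*y*z^2 - x^2*z + y^2*z + x*y - z
tr(a b^-1 a^2 b a b a) = tr(a^2 b a b a^2) tr(b) - tr(a^2 b a b a^2 b) = x^3*y*z^2 - x^2*y^2*z - x^2*z^3 - x^3*y + x^2*z + 2*x*y + z
tr(b a b a b a b a) = tr(b a b a b a) tr(b a) - tr(a b a b)   [split at repeated b] = z^4 - 4*z^2 + 2
tr(b a b a b a b) = tr(b) tr(a b a b a b) - tr(a b a b a) = y*z^3 - x*z^2 - 2*y*z + x
and tr(a^2 b a b a b a b) = tr(a) tr(b a b a b a b a) - tr(b a b a b a b) = x*z^4 - y*z^3 - 3*x*z^2 + 2*y*z + x
and tr(a b^-1 a^2 b a b a b) = tr(a^2 b a b a b a) tr(b) - tr(a^2 b a b a b a b) = x^2*y*z^3 - x*y^2*z^2 - x*z^4 - 2*x^2*y*z + x*y^2 + 3*x*z^2 + y*z - x
tr(a b a b^-1 a b^-1 a^2 b) = tr(a b^-1 a^2 b a b a) tr(b) - tr(a b^-1 a^2 b a b a b) = x^3*y^2*z^2 - x^2*y^3*z - 2*x^2*y*z^3 - x^3*y^2 + x*y^2*z^2 + x*z^4 + 3*x^2*y*z + x*y^2 - 3*x*z^2 + x
tr(a^2 b^-1 a b a b^-1 a b^-1) = tr(a b a b^-1 a b^-1 a^2) tr(b) - tr(a b a b^-1 a b^-1 a^2 b) = x^4*y^3*z - x^3*y^4 - 3*x^3*y^2*z^2 + x^2*y^3*z + 3*x^2*y*z^3 + 2*x^3*y^2 + x*y^4 + x*y^2*z^2 - x*z^4 - 5*x^2*y*z - y^3*z - y*z^3 - 2*x*y^2 + 3*x*z^2 + 3*y*z - x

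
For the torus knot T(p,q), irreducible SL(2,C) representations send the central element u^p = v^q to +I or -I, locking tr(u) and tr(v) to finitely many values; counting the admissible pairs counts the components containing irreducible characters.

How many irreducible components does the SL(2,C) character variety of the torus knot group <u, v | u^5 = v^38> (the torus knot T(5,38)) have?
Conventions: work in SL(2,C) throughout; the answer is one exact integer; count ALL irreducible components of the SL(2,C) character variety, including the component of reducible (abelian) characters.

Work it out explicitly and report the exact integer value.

For T(5,38): irreducibility forces the central element u^5 = v^38 to one of +I, -I.
This locks tr(u) to 2*cos(pi*alpha/5), alpha in 1..4, and tr(v) to 2*cos(pi*beta/38), beta in 1..37, on each component of irreducible characters.
The two central values (-1)^alpha I and (-1)^beta I must be the same matrix, so alpha and beta share a parity.
Counting: 2 odd alphas x 19 odd betas + 2 even alphas x 18 even betas = 38 + 36 = 74.
Total: 74 irreducible-character components + 1 reducible (abelian) component = 75.

75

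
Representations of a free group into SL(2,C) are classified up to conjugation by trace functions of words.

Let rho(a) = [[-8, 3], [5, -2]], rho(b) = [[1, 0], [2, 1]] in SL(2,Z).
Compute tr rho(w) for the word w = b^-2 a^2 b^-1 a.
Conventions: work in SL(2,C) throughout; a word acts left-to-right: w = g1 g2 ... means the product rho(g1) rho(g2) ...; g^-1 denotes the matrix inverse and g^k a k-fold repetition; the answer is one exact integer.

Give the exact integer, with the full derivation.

-3472

rho(b^-1) = [[1, 0], [-2, 1]]
... * rho(b^-1) = [[1, 0], [-2, 1]]  ->  [[1, 0], [-4, 1]]
... * rho(a) = [[-8, 3], [5, -2]]  ->  [[-8, 3], [37, -14]]
... * rho(a) = [[-8, 3], [5, -2]]  ->  [[79, -30], [-366, 139]]
... * rho(b^-1) = [[1, 0], [-2, 1]]  ->  [[139, -30], [-644, 139]]
... * rho(a) = [[-8, 3], [5, -2]]  ->  [[-1262, 477], [5847, -2210]]
tr = -1262 + -2210 = -3472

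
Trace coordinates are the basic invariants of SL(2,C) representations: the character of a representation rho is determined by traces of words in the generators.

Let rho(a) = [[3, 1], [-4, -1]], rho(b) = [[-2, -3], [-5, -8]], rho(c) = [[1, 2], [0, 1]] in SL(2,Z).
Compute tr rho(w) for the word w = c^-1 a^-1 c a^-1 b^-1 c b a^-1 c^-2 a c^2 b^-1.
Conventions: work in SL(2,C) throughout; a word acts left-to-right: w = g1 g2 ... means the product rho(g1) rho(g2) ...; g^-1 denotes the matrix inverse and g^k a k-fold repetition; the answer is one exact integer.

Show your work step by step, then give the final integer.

rho(c^-1) = [[1, -2], [0, 1]]
... * rho(a^-1) = [[-1, -1], [4, 3]]  ->  [[-9, -7], [4, 3]]
... * rho(c) = [[1, 2], [0, 1]]  ->  [[-9, -25], [4, 11]]
... * rho(a^-1) = [[-1, -1], [4, 3]]  ->  [[-91, -66], [40, 29]]
... * rho(b^-1) = [[-8, 3], [5, -2]]  ->  [[398, -141], [-175, 62]]
... * rho(c) = [[1, 2], [0, 1]]  ->  [[398, 655], [-175, -288]]
... * rho(b) = [[-2, -3], [-5, -8]]  ->  [[-4071, -6434], [1790, 2829]]
... * rho(a^-1) = [[-1, -1], [4, 3]]  ->  [[-21665, -15231], [9526, 6697]]
... * rho(c^-1) = [[1, -2], [0, 1]]  ->  [[-21665, 28099], [9526, -12355]]
... * rho(c^-1) = [[1, -2], [0, 1]]  ->  [[-21665, 71429], [9526, -31407]]
... * rho(a) = [[3, 1], [-4, -1]]  ->  [[-350711, -93094], [154206, 40933]]
... * rho(c) = [[1, 2], [0, 1]]  ->  [[-350711, -794516], [154206, 349345]]
... * rho(c) = [[1, 2], [0, 1]]  ->  [[-350711, -1495938], [154206, 657757]]
... * rho(b^-1) = [[-8, 3], [5, -2]]  ->  [[-4674002, 1939743], [2055137, -852896]]
tr = -4674002 + -852896 = -5526898

-5526898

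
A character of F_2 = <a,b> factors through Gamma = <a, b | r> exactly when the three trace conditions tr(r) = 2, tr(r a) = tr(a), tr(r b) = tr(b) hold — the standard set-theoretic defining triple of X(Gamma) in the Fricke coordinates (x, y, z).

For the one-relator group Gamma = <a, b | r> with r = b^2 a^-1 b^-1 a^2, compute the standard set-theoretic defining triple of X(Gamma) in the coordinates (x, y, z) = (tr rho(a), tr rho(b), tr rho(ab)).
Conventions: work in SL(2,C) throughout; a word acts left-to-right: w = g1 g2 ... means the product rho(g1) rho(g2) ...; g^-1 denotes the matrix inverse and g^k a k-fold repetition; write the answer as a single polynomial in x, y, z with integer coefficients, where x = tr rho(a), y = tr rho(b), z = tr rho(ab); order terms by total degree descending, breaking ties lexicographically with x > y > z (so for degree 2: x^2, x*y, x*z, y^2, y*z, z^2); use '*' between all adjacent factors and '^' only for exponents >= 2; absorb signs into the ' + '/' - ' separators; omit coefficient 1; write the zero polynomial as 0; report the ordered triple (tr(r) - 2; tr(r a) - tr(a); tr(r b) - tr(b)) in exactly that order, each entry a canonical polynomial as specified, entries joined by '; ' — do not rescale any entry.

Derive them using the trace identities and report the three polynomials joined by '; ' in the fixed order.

trace(a^2 b) = trace(a) trace(b a) - trace(b)  (reduce the a square) = x*z - y
trace(a^2) = trace(a) trace(a) - trace(1)  (reduce the a square) = x^2 - 2
trace(a b^2 a) = trace(b) trace(a^2 b) - trace(a^2)  (reduce the b square) = x*y*z - x^2 - y^2 + 2
trace(a b^2) = trace(b) trace(a b) - trace(a)  (reduce the b square) = y*z - x
trace(a^2 b^2 a) = trace(a) trace(a b^2 a) - trace(a b^2)  (reduce the a square) = x^2*y*z - x^3 - x*y^2 - y*z + 3*x
trace(a b a b) = trace(a b) trace(a b) - trace(1)  (split on a) = z^2 - 2
trace(b^2 a b a) = trace(b) trace(a b a b) - trace(a b a)  (reduce the b square) = y*z^2 - x*z - y
trace(b^2 a b) = trace(b) trace(b a b) - trace(b a)  (reduce the b square) = y^2*z - x*y - z
trace(a^2 b^2 a b) = trace(a) trace(b^2 a b a) - trace(b^2 a b)  (reduce the a square) = x*y*z^2 - x^2*z - y^2*z + z
trace(b^-1 a^2 b^2 a) = trace(a^2 b^2 a) trace(b) - trace(a^2 b^2 a b)  (eliminate b^-1) = x^2*y^2*z - x^3*y - x*y^3 - x*y*z^2 + x^2*z + 3*x*y - z
trace(b^2 a^-1 b^-1 a^2) = trace(b^-1 a^2 b^2) trace(a) - trace(b^-1 a^2 b^2 a)  (eliminate a^-1) = -x^2*y^2*z + x^3*y + x*y^3 + x*y*z^2 - 4*x*y + z
trace(b a^3) = trace(a) trace(a b a) - trace(a b)  (reduce the a square) = x^2*z - x*y - z
trace(b a^3 b^2) = trace(b) trace(b a^3 b) - trace(b a^3)  (reduce the b square) = x^2*y^2*z - x^3*y - x*y^3 - x^2*z - y^2*z + 4*x*y + z
trace(b a^3 b^2 a) = trace(a) trace(a b^2 a b a) - trace(a b^2 a b)  (reduce the a square) = x^2*y*z^2 - x^3*z - x*y^2*z - y*z^2 + 2*x*z + y
trace(a^3 b^2 a^-1 b) = trace(b a^3 b^2) trace(a) - trace(b a^3 b^2 a)  (eliminate a^-1) = x^3*y^2*z - x^4*y - x^2*y^3 - x^2*y*z^2 + 4*x^2*y + y*z^2 - x*z - y
trace(b^2 a^-1 b^-1 a^3) = trace(a^3 b^2 a^-1) trace(b) - trace(a^3 b^2 a^-1 b)  (eliminate b^-1) = -x^3*y^2*z + x^4*y + x^2*y^3 + x^2*y*z^2 + x*y^2*z - 5*x^2*y - y^3 - y*z^2 + x*z + 3*y
trace(b^3 a b a) = trace(b) trace(b a b a b) - trace(b a b a)  (reduce the b square) = y^2*z^2 - x*y*z - y^2 - z^2 + 2
trace(b^3 a b) = trace(b) trace(b a b^2) - trace(b a b)  (reduce the b square) = y^3*z - x*y^2 - 2*y*z + x
trace(a^2 b^3 a b) = trace(a) trace(b^3 a b a) - trace(b^3 a b)  (reduce the a square) = x*y^2*z^2 - x^2*y*z - y^3*z - x*z^2 + 2*y*z + x
trace(b^-1 a^2 b^3 a) = trace(a^2 b^3 a) trace(b) - trace(a^2 b^3 a b)  (eliminate b^-1) = x^2*y^3*z - x^3*y^2 - x*y^4 - x*y^2*z^2 + 4*x*y^2 + x*z^2 - y*z - x
trace(b^2 a^-1 b^-1 a^2 b) = trace(b^-1 a^2 b^3) trace(a) - trace(b^-1 a^2 b^3 a)  (eliminate a^-1) = -x^2*y^3*z + x^3*y^2 + x*y^4 + x*y^2*z^2 + x^2*y*z - x^3 - 5*x*y^2 - x*z^2 + y*z + 3*x
assemble the triple (trace(r) - 2; trace(r a) - x; trace(r b) - y)

-x^2*y^2*z + x^3*y + x*y^3 + x*y*z^2 - 4*x*y + z - 2; -x^3*y^2*z + x^4*y + x^2*y^3 + x^2*y*z^2 + x*y^2*z - 5*x^2*y - y^3 - y*z^2 + x*z - x + 3*y; -x^2*y^3*z + x^3*y^2 + x*y^4 + x*y^2*z^2 + x^2*y*z - x^3 - 5*x*y^2 - x*z^2 + y*z + 3*x - y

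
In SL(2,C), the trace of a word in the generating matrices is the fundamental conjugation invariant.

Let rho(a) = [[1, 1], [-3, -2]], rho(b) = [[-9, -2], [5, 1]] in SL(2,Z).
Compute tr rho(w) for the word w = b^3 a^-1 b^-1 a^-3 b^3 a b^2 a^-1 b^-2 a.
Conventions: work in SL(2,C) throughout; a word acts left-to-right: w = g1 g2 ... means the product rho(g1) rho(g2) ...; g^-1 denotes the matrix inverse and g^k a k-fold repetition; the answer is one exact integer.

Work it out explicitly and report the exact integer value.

rho(b) = [[-9, -2], [5, 1]]
... * rho(b) = [[-9, -2], [5, 1]]  ->  [[71, 16], [-40, -9]]
... * rho(b) = [[-9, -2], [5, 1]]  ->  [[-559, -126], [315, 71]]
... * rho(a^-1) = [[-2, -1], [3, 1]]  ->  [[740, 433], [-417, -244]]
... * rho(b^-1) = [[1, 2], [-5, -9]]  ->  [[-1425, -2417], [803, 1362]]
... * rho(a^-1) = [[-2, -1], [3, 1]]  ->  [[-4401, -992], [2480, 559]]
... * rho(a^-1) = [[-2, -1], [3, 1]]  ->  [[5826, 3409], [-3283, -1921]]
... * rho(a^-1) = [[-2, -1], [3, 1]]  ->  [[-1425, -2417], [803, 1362]]
... * rho(b) = [[-9, -2], [5, 1]]  ->  [[740, 433], [-417, -244]]
... * rho(b) = [[-9, -2], [5, 1]]  ->  [[-4495, -1047], [2533, 590]]
... * rho(b) = [[-9, -2], [5, 1]]  ->  [[35220, 7943], [-19847, -4476]]
... * rho(a) = [[1, 1], [-3, -2]]  ->  [[11391, 19334], [-6419, -10895]]
... * rho(b) = [[-9, -2], [5, 1]]  ->  [[-5849, -3448], [3296, 1943]]
... * rho(b) = [[-9, -2], [5, 1]]  ->  [[35401, 8250], [-19949, -4649]]
... * rho(a^-1) = [[-2, -1], [3, 1]]  ->  [[-46052, -27151], [25951, 15300]]
... * rho(b^-1) = [[1, 2], [-5, -9]]  ->  [[89703, 152255], [-50549, -85798]]
... * rho(b^-1) = [[1, 2], [-5, -9]]  ->  [[-671572, -1190889], [378441, 671084]]
... * rho(a) = [[1, 1], [-3, -2]]  ->  [[2901095, 1710206], [-1634811, -963727]]
tr = 2901095 + -963727 = 1937368

1937368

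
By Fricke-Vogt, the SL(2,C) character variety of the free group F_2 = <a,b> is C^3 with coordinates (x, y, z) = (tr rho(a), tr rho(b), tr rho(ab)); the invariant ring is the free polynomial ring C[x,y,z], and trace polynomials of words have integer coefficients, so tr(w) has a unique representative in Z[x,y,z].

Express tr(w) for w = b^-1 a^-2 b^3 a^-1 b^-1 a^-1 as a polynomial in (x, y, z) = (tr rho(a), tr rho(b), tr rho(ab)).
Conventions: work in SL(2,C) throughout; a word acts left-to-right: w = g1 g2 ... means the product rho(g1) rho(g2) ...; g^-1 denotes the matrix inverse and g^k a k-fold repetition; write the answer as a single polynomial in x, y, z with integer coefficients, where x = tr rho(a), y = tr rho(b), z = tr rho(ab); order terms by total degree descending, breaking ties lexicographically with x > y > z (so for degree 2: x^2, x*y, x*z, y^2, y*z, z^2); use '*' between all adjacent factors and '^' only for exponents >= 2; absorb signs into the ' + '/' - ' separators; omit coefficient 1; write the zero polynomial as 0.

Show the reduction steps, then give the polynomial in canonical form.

x^2*y^3*z^2 - x*y^4*z - x*y^2*z^3 - x^2*y^3 - 2*x^2*y*z^2 + 4*x*y^2*z + x*z^3 + 2*x^2*y + y^3 + y*z^2 - 2*x*z - 3*y

reduce: tr(b^2) = tr(b)*tr(b) - tr(1)   [square of b] = y^2 - 2
so tr(b^2 a) = tr(b)*tr(a b) - tr(a)   [square of b] = y*z - x
tr(a^-1 b^2) = tr(b^2)*tr(a) - tr(b^2 a)   [inverse elimination on a] = x*y^2 - y*z - x
tr(a^-1 b^2 a^-1) = tr(a^-1 b^2)*tr(a) - tr(a^-1 b^2 a)   [inverse elimination on a] = x^2*y^2 - x*y*z - x^2 - y^2 + 2
reduce: tr(b^3) = tr(b)*tr(b^2) - tr(b)   [square of b] = y^3 - 3*y
reduce: tr(b^3 a) = tr(b)*tr(a b^2) - tr(a b)   [square of b] = y^2*z - x*y - z
reduce: tr(b a^-1 b^2) = tr(b^3)*tr(a) - tr(b^3 a)   [inverse elimination on a] = x*y^3 - y^2*z - 2*x*y + z
tr(a b a b) = tr(a b)*tr(a b) - tr(1)   [split at a repeated a] = z^2 - 2
tr(a b a) = tr(a)*tr(b a) - tr(b)   [square of a] = x*z - y
reduce: tr(b^2 a b a) = tr(b)*tr(a b a b) - tr(a b a)   [square of b] = y*z^2 - x*z - y
so tr(b a^-1 b^2 a) = tr(b^2 a b)*tr(a) - tr(b^2 a b a)   [inverse elimination on a] = x*y^2*z - x^2*y - y*z^2 + y
tr(a^-1 b^2 a^-1 b) = tr(b a^-1 b^2)*tr(a) - tr(b a^-1 b^2 a)   [inverse elimination on a] = x^2*y^3 - 2*x*y^2*z - x^2*y + y*z^2 + x*z - y
reduce: tr(a^-1 b^-1 a^-1 b^2) = tr(a^-1 b^2 a^-1)*tr(b) - tr(a^-1 b^2 a^-1 b)   [inverse elimination on b] = x*y^2*z - y^3 - y*z^2 - x*z + 3*y
tr(b^3 a b) = tr(b)*tr(b a b^2) - tr(b a b)   [square of b] = y^3*z - x*y^2 - 2*y*z + x
so tr(b^3 a b a) = tr(b)*tr(b a b a b) - tr(b a b a)   [square of b] = y^2*z^2 - x*y*z - y^2 - z^2 + 2
tr(a^-1 b^3 a b) = tr(b^3 a b)*tr(a) - tr(b^3 a b a)   [inverse elimination on a] = x*y^3*z - x^2*y^2 - y^2*z^2 - x*y*z + x^2 + y^2 + z^2 - 2
reduce: tr(b^-1 a^-1 b^3 a) = tr(a^-1 b^3 a)*tr(b) - tr(a^-1 b^3 a b)   [inverse elimination on b] = -x*y^3*z + x^2*y^2 + y^4 + y^2*z^2 + x*y*z - x^2 - 4*y^2 - z^2 + 2
tr(b^-1 a^-1 b^3 a b^-1) = tr(b^-1 a^-1 b^3 a)*tr(b) - tr(b^-1 a^-1 b^3 a b)   [inverse elimination on b] = -x*y^4*z + x^2*y^3 + y^5 + y^3*z^2 + x*y^2*z - x^2*y - 5*y^3 - y*z^2 + 5*y
tr(a^2) = tr(a)*tr(a) - tr(1)   [square of a] = x^2 - 2
reduce: tr(b^2 a^2) = tr(b)*tr(a^2 b) - tr(a^2)   [square of b] = x*y*z - x^2 - y^2 + 2
tr(b a^3 b) = tr(a)*tr(a b^2 a) - tr(a b^2)   [square of a] = x^2*y*z - x^3 - x*y^2 - y*z + 3*x
tr(b a^3) = tr(a)*tr(b a^2) - tr(b a)   [square of a] = x^2*z - x*y - z
tr(a b^3 a^2) = tr(b)*tr(b a^3 b) - tr(b a^3)   [square of b] = x^2*y^2*z - x^3*y - x*y^3 - x^2*z - y^2*z + 4*x*y + z
tr(a^2 b a b^2) = tr(a)*tr(b a b^2 a) - tr(b a b^2)   [square of a] = x*y*z^2 - x^2*z - y^2*z + z
tr(a^2 b a b) = tr(a)*tr(b a b a) - tr(b a b)   [square of a] = x*z^2 - y*z - x
tr(a b^3 a^2 b) = tr(b)*tr(a^2 b a b^2) - tr(a^2 b a b)   [square of b] = x*y^2*z^2 - x^2*y*z - y^3*z - x*z^2 + 2*y*z + x
so tr(b^3 a^2 b^-1 a) = tr(a b^3 a^2)*tr(b) - tr(a b^3 a^2 b)   [inverse elimination on b] = x^2*y^3*z - x^3*y^2 - x*y^4 - x*y^2*z^2 + 4*x*y^2 + x*z^2 - y*z - x
so tr(a b^-1 a^-1 b^3 a) = tr(b^3 a^2 b^-1)*tr(a) - tr(b^3 a^2 b^-1 a)   [inverse elimination on a] = -x^2*y^3*z + x^3*y^2 + x*y^4 + x*y^2*z^2 + x^2*y*z - x^3 - 5*x*y^2 - x*z^2 + y*z + 3*x
tr(a b^3 a b a) = tr(a)*tr(b^3 a b a) - tr(b^3 a b)   [square of a] = x*y^2*z^2 - x^2*y*z - y^3*z - x*z^2 + 2*y*z + x
so tr(a b a b a b) = tr(b a)*tr(b a b a) - tr(b^-1 a^-1)   [split at a repeated b] = z^3 - 3*z
tr(b a b a b a b) = tr(b)*tr(a b a b a b) - tr(a b a b a)   [square of b] = y*z^3 - x*z^2 - 2*y*z + x
so tr(a b^3 a b a b) = tr(b)*tr(b a b a b a b) - tr(b a b a b a)   [square of b] = y^2*z^3 - x*y*z^2 - 2*y^2*z - z^3 + x*y + 3*z
tr(b^3 a b a b^-1 a) = tr(a b^3 a b a)*tr(b) - tr(a b^3 a b a b)   [inverse elimination on b] = x*y^3*z^2 - x^2*y^2*z - y^4*z - y^2*z^3 + 4*y^2*z + z^3 - 3*z
reduce: tr(a b^-1 a^-1 b^3 a b) = tr(b^3 a b a b^-1)*tr(a) - tr(b^3 a b a b^-1 a)   [inverse elimination on a] = -x*y^3*z^2 + x^2*y^2*z + y^4*z + y^2*z^3 + x*y*z^2 - x^2*z - 4*y^2*z - z^3 - x*y + 3*z
reduce: tr(b^-1 a^-1 b^3 a b^-1 a) = tr(a b^-1 a^-1 b^3 a)*tr(b) - tr(a b^-1 a^-1 b^3 a b)   [inverse elimination on b] = -x^2*y^4*z + x^3*y^3 + x*y^5 + 2*x*y^3*z^2 - y^4*z - y^2*z^3 - x^3*y - 5*x*y^3 - 2*x*y*z^2 + x^2*z + 5*y^2*z + z^3 + 4*x*y - 3*z
reduce: tr(b^-1 a^-1 b^-1 a^-1 b^3 a) = tr(b^-1 a^-1 b^3 a b^-1)*tr(a) - tr(b^-1 a^-1 b^3 a b^-1 a)   [inverse elimination on a] = -x*y^3*z^2 + x^2*y^2*z + y^4*z + y^2*z^3 + x*y*z^2 - x^2*z - 5*y^2*z - z^3 + x*y + 3*z
reduce: tr(b^3 a^-1 b^-1 a^-1 b^-1 a^-1) = tr(b^-1 a^-1 b^-1 a^-1 b^3)*tr(a) - tr(b^-1 a^-1 b^-1 a^-1 b^3 a)   [inverse elimination on a] = x*y^3*z^2 - y^4*z - y^2*z^3 - x*y^3 - 2*x*y*z^2 + 5*y^2*z + z^3 + 2*x*y - 3*z
reduce: tr(b^-1 a^-2 b^3 a^-1 b^-1 a^-1) = tr(b^3 a^-1 b^-1 a^-1 b^-1 a^-1)*tr(a) - tr(b^3 a^-1 b^-1 a^-1 b^-1)   [inverse elimination on a] = x^2*y^3*z^2 - x*y^4*z - x*y^2*z^3 - x^2*y^3 - 2*x^2*y*z^2 + 4*x*y^2*z + x*z^3 + 2*x^2*y + y^3 + y*z^2 - 2*x*z - 3*y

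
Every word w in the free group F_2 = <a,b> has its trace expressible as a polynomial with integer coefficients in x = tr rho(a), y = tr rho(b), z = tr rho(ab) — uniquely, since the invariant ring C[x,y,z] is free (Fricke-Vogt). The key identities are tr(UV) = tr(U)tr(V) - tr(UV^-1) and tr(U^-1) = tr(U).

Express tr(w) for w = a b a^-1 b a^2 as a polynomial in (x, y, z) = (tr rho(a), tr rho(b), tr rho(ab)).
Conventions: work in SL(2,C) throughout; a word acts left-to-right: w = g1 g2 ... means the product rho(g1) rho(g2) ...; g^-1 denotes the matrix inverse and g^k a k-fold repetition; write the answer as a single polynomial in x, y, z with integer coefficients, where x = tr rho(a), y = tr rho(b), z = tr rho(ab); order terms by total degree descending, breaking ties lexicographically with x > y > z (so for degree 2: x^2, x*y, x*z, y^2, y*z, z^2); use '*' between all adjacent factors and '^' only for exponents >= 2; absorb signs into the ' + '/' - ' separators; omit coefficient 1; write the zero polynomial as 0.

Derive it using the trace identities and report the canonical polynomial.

x^3*y*z - x^4 - x^2*y^2 - x^2*z^2 + 4*x^2 + z^2 - 2

tr(a b a) = tr(a)*tr(b a) - tr(b) = x*z - y
tr(a^3 b) = tr(a)*tr(a b a) - tr(a b) = x^2*z - x*y - z
so tr(a^2) = tr(a)*tr(a) - tr(1) = x^2 - 2
so tr(a^3) = tr(a)*tr(a^2) - tr(a) = x^3 - 3*x
tr(b a^3 b) = tr(b)*tr(a^3 b) - tr(a^3) = x^2*y*z - x^3 - x*y^2 - y*z + 3*x
tr(b a b a) = tr(a b)*tr(a b) - tr(1)   [split at repeated a] = z^2 - 2
tr(b a b) = tr(b)*tr(a b) - tr(a) = y*z - x
tr(a b a b a) = tr(a)*tr(b a b a) - tr(b a b) = x*z^2 - y*z - x
tr(b a^3 b a) = tr(a)*tr(a b a b a) - tr(a b a b) = x^2*z^2 - x*y*z - x^2 - z^2 + 2
so tr(a b a^-1 b a^2) = tr(b a^3 b)*tr(a) - tr(b a^3 b a) = x^3*y*z - x^4 - x^2*y^2 - x^2*z^2 + 4*x^2 + z^2 - 2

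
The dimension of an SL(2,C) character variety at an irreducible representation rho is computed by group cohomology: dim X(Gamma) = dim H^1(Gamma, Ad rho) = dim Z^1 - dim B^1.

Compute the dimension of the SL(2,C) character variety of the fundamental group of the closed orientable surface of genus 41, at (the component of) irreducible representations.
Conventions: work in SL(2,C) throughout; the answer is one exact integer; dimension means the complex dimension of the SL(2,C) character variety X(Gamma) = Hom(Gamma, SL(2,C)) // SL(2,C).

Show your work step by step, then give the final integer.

Gamma = pi_1(Sigma_41) = < a_1, b_1, ..., a_41, b_41 | prod [a_i, b_i] > has 2g = 82 generators and 1 relator.
A cocycle assigns one sl_2 vector per generator subject to the relator condition d_2(z) = 0: dim of the unconstrained space is 3*2g = 246.
H^2 = coker(d_2) is dual to H^0 = 0 at irreducible rho (Poincare duality), so d_2 is onto: dim Z^1 = 243.
dim B^1 = 3 (coboundaries, injective at irreducible rho).
dim X = dim H^1 = 243 - 3 = 240.

240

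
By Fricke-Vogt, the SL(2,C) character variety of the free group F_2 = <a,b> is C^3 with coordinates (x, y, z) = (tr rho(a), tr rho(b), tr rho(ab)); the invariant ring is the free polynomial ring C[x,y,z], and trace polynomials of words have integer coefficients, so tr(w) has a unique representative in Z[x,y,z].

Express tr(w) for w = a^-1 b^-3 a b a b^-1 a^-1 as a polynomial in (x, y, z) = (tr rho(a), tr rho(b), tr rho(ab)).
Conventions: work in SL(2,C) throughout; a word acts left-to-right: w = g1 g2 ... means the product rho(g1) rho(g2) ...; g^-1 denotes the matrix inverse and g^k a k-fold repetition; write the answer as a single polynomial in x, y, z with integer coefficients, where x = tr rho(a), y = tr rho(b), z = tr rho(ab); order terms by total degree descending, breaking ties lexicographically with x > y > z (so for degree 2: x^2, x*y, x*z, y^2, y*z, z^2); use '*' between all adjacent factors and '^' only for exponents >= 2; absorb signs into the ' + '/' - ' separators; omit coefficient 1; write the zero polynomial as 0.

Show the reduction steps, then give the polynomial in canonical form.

trace(b a b) = trace(b) * trace(a b) - trace(a)  (reduce the b square) = y*z - x
trace(a b a b) = trace(b a) * trace(b a) - trace(1)  (split on b) = z^2 - 2
trace(a b a) = trace(a) * trace(b a) - trace(b)  (reduce the a square) = x*z - y
trace(b a b a b) = trace(b) * trace(a b a b) - trace(a b a)  (reduce the b square) = y*z^2 - x*z - y
trace(b a b a b a) = trace(a b) * trace(a b a b) - trace(a^-1 b^-1)  (split on a) = z^3 - 3*z
trace(a b a b a^-1 b) = trace(b a b a b) * trace(a) - trace(b a b a b a)  (eliminate a^-1) = x*y*z^2 - x^2*z - z^3 - x*y + 3*z
trace(a^-1 b^-1 a b a b) = trace(a b a b a^-1) * trace(b) - trace(a b a b a^-1 b)  (eliminate b^-1) = -x*y*z^2 + x^2*z + y^2*z + z^3 - 3*z
trace(b^-1 a b a b^-1 a^-1) = trace(a^-1 b^-1 a b a) * trace(b) - trace(a^-1 b^-1 a b a b)  (eliminate b^-1) = x*y*z^2 - x^2*z - y^2*z - z^3 + x*y + 3*z
trace(b^-1 a b a b^-1 a^-1 b^-1) = trace(b^-1 a b a b^-1 a^-1) * trace(b) - trace(b^-1 a b a b^-1 a^-1 b)  (eliminate b^-1) = x*y^2*z^2 - x^2*y*z - y^3*z - y*z^3 + x*y^2 + 3*y*z - x
trace(a^-1 b^-3 a b a b^-1) = trace(b^-1 a b a b^-1 a^-1 b^-1) * trace(b) - trace(b^-1 a b a b^-1 a^-1)  (eliminate b^-1) = x*y^3*z^2 - x^2*y^2*z - y^4*z - y^2*z^3 + x*y^3 - x*y*z^2 + x^2*z + 4*y^2*z + z^3 - 2*x*y - 3*z
trace(a b a b^-1) = trace(a b a) * trace(b) - trace(a b a b)  (eliminate b^-1) = x*y*z - y^2 - z^2 + 2
trace(b^-1 a b a b^-1) = trace(a b a b^-1) * trace(b) - trace(a b a)  (eliminate b^-1) = x*y^2*z - y^3 - y*z^2 - x*z + 3*y
trace(b^-2 a b a b^-1) = trace(b^-1 a b a b^-1) * trace(b) - trace(b^-1 a b a)  (eliminate b^-1) = x*y^3*z - y^4 - y^2*z^2 - 2*x*y*z + 4*y^2 + z^2 - 2
trace(b^-3 a b a b^-1) = trace(b^-2 a b a b^-1) * trace(b) - trace(b^-2 a b a)  (eliminate b^-1) = x*y^4*z - y^5 - y^3*z^2 - 3*x*y^2*z + 5*y^3 + 2*y*z^2 + x*z - 5*y
trace(a^-1 b^-3 a b a b^-1 a^-1) = trace(a^-1 b^-3 a b a b^-1) * trace(a) - trace(a^-1 b^-3 a b a b^-1 a)  (eliminate a^-1) = x^2*y^3*z^2 - x^3*y^2*z - 2*x*y^4*z - x*y^2*z^3 + x^2*y^3 - x^2*y*z^2 + y^5 + y^3*z^2 + x^3*z + 7*x*y^2*z + x*z^3 - 2*x^2*y - 5*y^3 - 2*y*z^2 - 4*x*z + 5*y

x^2*y^3*z^2 - x^3*y^2*z - 2*x*y^4*z - x*y^2*z^3 + x^2*y^3 - x^2*y*z^2 + y^5 + y^3*z^2 + x^3*z + 7*x*y^2*z + x*z^3 - 2*x^2*y - 5*y^3 - 2*y*z^2 - 4*x*z + 5*y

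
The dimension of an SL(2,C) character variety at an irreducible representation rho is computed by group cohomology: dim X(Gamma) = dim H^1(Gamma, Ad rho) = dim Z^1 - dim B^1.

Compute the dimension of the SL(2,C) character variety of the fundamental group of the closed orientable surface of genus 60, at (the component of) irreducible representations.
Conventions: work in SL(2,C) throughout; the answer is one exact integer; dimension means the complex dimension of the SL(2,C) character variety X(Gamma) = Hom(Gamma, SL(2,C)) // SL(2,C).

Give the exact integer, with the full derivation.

The genus-60 surface group: 2g = 120 generators, one relator prod [a_i, b_i].
A cocycle assigns one sl_2 vector per generator subject to the relator condition d_2(z) = 0: dim of the unconstrained space is 3*2g = 360.
H^2 = coker(d_2) is dual to H^0 = 0 at irreducible rho (Poincare duality), so d_2 is onto: dim Z^1 = 357.
Coboundaries contribute dim B^1 = 3 (injective at irreducible rho).
Hence dim X = 357 - 3 = 354.

354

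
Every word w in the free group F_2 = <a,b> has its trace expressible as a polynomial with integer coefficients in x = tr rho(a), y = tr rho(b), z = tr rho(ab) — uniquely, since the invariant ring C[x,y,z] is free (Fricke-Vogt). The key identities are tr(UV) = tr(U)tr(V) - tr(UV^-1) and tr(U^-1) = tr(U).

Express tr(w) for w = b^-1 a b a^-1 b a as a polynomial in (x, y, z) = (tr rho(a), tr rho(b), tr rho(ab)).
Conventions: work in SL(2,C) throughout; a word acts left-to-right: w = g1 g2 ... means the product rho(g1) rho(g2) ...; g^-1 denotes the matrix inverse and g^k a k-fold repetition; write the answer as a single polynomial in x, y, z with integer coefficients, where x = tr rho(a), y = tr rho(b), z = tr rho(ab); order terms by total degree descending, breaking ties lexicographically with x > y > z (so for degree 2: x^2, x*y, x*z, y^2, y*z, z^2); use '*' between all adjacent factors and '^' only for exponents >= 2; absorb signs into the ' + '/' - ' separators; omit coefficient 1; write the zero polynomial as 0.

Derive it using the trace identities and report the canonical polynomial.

x^2*y^2*z - x^3*y - x*y^3 - 2*x*y*z^2 + x^2*z + y^2*z + z^3 + 4*x*y - 3*z

tr(a^2 b) = tr(a)*tr(b a) - tr(b) = x*z - y
tr(a^2) = tr(a)*tr(a) - tr(1) = x^2 - 2
tr(a b^2 a) = tr(b)*tr(a^2 b) - tr(a^2) = x*y*z - x^2 - y^2 + 2
tr(a b a b) = tr(a b)*tr(a b) - tr(1) = z^2 - 2
tr(a b^2 a b) = tr(b)*tr(a b a b) - tr(a b a) = y*z^2 - x*z - y
tr(b a b^-1 a b) = tr(a b^2 a)*tr(b) - tr(a b^2 a b) = x*y^2*z - x^2*y - y^3 - y*z^2 + x*z + 3*y
tr(b a b) = tr(b)*tr(a b) - tr(a) = y*z - x
tr(a b a b a) = tr(a)*tr(b a b a) - tr(b a b) = x*z^2 - y*z - x
tr(a b a b a b) = tr(b a)*tr(b a b a) - tr(b^-1 a^-1) = z^3 - 3*z
tr(b a b^-1 a b a) = tr(a b a b a)*tr(b) - tr(a b a b a b) = x*y*z^2 - y^2*z - z^3 - x*y + 3*z
tr(b^-1 a b a^-1 b a) = tr(b a b^-1 a b)*tr(a) - tr(b a b^-1 a b a) = x^2*y^2*z - x^3*y - x*y^3 - 2*x*y*z^2 + x^2*z + y^2*z + z^3 + 4*x*y - 3*z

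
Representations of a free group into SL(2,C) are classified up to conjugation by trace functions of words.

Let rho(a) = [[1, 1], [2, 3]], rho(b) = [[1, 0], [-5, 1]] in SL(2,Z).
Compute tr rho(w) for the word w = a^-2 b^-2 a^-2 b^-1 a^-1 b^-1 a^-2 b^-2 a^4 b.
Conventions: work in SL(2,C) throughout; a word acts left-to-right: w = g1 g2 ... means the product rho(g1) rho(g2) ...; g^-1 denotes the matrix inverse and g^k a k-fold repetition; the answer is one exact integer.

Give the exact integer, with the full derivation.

-634523

rho(a^-1) = [[3, -1], [-2, 1]]
... * rho(a^-1) = [[3, -1], [-2, 1]]  ->  [[11, -4], [-8, 3]]
... * rho(b^-1) = [[1, 0], [5, 1]]  ->  [[-9, -4], [7, 3]]
... * rho(b^-1) = [[1, 0], [5, 1]]  ->  [[-29, -4], [22, 3]]
... * rho(a^-1) = [[3, -1], [-2, 1]]  ->  [[-79, 25], [60, -19]]
... * rho(a^-1) = [[3, -1], [-2, 1]]  ->  [[-287, 104], [218, -79]]
... * rho(b^-1) = [[1, 0], [5, 1]]  ->  [[233, 104], [-177, -79]]
... * rho(a^-1) = [[3, -1], [-2, 1]]  ->  [[491, -129], [-373, 98]]
... * rho(b^-1) = [[1, 0], [5, 1]]  ->  [[-154, -129], [117, 98]]
... * rho(a^-1) = [[3, -1], [-2, 1]]  ->  [[-204, 25], [155, -19]]
... * rho(a^-1) = [[3, -1], [-2, 1]]  ->  [[-662, 229], [503, -174]]
... * rho(b^-1) = [[1, 0], [5, 1]]  ->  [[483, 229], [-367, -174]]
... * rho(b^-1) = [[1, 0], [5, 1]]  ->  [[1628, 229], [-1237, -174]]
... * rho(a) = [[1, 1], [2, 3]]  ->  [[2086, 2315], [-1585, -1759]]
... * rho(a) = [[1, 1], [2, 3]]  ->  [[6716, 9031], [-5103, -6862]]
... * rho(a) = [[1, 1], [2, 3]]  ->  [[24778, 33809], [-18827, -25689]]
... * rho(a) = [[1, 1], [2, 3]]  ->  [[92396, 126205], [-70205, -95894]]
... * rho(b) = [[1, 0], [-5, 1]]  ->  [[-538629, 126205], [409265, -95894]]
tr = -538629 + -95894 = -634523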